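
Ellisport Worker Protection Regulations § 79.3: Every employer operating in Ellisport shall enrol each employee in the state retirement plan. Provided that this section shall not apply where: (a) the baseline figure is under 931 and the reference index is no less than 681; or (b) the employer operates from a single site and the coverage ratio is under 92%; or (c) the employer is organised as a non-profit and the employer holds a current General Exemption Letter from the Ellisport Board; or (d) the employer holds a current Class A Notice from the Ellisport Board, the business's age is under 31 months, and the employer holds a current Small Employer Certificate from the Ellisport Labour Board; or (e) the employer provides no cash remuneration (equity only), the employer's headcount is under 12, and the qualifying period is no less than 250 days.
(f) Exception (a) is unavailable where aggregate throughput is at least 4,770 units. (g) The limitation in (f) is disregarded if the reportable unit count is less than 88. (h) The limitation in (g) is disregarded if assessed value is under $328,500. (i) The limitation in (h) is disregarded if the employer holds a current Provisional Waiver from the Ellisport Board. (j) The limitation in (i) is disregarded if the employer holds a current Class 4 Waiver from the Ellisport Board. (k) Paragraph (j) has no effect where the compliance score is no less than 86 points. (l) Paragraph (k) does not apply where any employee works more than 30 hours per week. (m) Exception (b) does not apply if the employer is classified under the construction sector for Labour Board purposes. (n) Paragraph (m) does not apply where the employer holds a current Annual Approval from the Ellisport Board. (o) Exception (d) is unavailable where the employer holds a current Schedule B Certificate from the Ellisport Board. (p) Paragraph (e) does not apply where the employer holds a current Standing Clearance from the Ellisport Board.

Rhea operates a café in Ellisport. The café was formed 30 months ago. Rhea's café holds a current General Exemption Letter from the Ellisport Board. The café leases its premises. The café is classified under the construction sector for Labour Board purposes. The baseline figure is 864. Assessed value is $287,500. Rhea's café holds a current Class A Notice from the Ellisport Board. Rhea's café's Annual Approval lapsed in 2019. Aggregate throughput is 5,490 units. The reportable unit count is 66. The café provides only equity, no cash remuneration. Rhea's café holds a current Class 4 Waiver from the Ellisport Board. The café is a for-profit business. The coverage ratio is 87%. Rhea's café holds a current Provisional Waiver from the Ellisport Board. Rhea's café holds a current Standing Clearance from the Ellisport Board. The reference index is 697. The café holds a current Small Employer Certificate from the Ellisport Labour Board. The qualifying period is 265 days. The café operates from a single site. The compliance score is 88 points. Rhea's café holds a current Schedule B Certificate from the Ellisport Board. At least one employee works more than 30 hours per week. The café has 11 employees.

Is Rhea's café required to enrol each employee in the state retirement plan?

Yes — Rhea's café must enrol each employee in the state retirement plan.

All of (a)'s requirements are met (the baseline figure is 864, under the 931 limit; the reference index is 697, meeting the 681 threshold). But: (f) operates against (a): aggregate throughput is 5,490 units, meeting the 4,770 units threshold. (g) operates (the reportable unit count is 66, less than the 88 limit), but is overridden by (h): (h) operates against (g): assessed value is $287,500, under the $328,500 limit. (i) is triggered (a current Provisional Waiver is held), but is overridden by (j): (j) is triggered — a current Class 4 Waiver is held. (k) would limit (j) — the compliance score is 88 points, meeting the 86 points threshold — but (l) sets (k) aside: (l) operates against (k): at least one employee exceeds 30 hours/week. So (a) is unavailable.
Exception (b) is satisfied on its face — the employer operates from a single site; the coverage ratio is 87%, under the 92% limit. However, paragraphs (m)–(n) must be considered: (m) operates against (b): the café is classified under the construction sector. (n) is not engaged (the Annual Approval is not current), so (m) stands. So (b) is unavailable.
Exception (c) does not apply: the employer is for-profit.
Exception (d)'s conditions are all satisfied: a current Class A Notice is held; the business's age is 30 months, under the 31 months limit; a current Small Employer Certificate is held. But applying paragraph (o): (o) applies — a current Schedule B Certificate is held. Exception (d) does not apply.
Exception (e)'s conditions are all satisfied: remuneration is equity-only; the employer's headcount is 11, under the 12 limit; the qualifying period is 265 days, meeting the 250 days threshold. However, paragraph (p) must be considered: (p) is triggered — a current Standing Clearance is held. So (e) is unavailable.
None of the exceptions is available; § 79.3 applies in full.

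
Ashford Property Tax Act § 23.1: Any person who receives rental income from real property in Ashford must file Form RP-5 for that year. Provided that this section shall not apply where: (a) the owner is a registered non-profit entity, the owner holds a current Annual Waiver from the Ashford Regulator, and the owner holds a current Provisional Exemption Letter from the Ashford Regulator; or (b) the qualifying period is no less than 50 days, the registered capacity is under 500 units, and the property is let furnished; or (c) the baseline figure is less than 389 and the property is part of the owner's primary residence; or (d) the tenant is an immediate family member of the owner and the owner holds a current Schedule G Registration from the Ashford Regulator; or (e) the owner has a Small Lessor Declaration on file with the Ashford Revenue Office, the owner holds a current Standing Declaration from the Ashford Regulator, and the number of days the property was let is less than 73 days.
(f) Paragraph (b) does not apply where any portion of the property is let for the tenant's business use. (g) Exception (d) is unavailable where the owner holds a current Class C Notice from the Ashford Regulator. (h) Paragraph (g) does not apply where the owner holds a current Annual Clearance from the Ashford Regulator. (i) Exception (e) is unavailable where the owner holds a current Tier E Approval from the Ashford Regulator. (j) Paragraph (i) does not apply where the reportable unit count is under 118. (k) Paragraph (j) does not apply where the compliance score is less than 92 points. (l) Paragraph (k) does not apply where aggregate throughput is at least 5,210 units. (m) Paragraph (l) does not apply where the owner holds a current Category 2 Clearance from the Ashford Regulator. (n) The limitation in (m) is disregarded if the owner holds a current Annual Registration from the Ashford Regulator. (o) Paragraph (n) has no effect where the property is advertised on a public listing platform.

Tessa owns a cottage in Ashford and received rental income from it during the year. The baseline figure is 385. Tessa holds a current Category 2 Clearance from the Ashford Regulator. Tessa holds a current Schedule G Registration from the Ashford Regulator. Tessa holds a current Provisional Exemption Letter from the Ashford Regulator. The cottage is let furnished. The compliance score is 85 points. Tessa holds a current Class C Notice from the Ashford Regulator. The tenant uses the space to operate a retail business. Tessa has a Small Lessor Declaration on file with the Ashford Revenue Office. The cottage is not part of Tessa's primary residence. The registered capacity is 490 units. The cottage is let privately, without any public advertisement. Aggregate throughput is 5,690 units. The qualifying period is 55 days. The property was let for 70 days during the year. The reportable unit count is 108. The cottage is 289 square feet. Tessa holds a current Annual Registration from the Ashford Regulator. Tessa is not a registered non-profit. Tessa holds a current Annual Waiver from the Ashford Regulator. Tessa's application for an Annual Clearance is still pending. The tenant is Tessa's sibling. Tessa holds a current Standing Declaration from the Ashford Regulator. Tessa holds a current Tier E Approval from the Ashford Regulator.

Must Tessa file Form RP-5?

No — exception (e) applies; Tessa is not required to file Form RP-5.

Exception (a) does not apply: Tessa is not a registered non-profit.
Exception (b)'s conditions are all satisfied: the qualifying period is 55 days, meeting the 50 days threshold; the registered capacity is 490 units, under the 500 units limit; the property is let furnished. Turning to paragraph (f): (f) applies — the space is let for business use. (b) is therefore removed.
Exception (c) requires that the property is part of the owner's primary residence; but the cottage is not part of the primary residence, so (c) is unavailable.
Exception (d) is satisfied on its face — the tenant is an immediate family member; a current Schedule G Registration is held. However, paragraphs (g)–(h) must be considered: (g) operates — a current Class C Notice is held. (h) does not operate here (there is no Annual Clearance in force), so (g) stands. Exception (d) does not apply.
Exception (e)'s conditions are all satisfied: a Small Lessor Declaration is on file; a current Standing Declaration is held; the number of days the property was let is 70 days, less than the 73 days limit. Under paragraphs (i)–(o): (i) would limit (e) — a current Tier E Approval is held — but (j) sets (i) aside: (j) is engaged — the reportable unit count is 108, under the 118 limit. (k) would limit (j) — the compliance score is 85 points, less than the 92 points limit — but (l) sets (k) aside: (l) operates against (k): aggregate throughput is 5,690 units, meeting the 5,210 units threshold. (m) would limit (l) — a current Category 2 Clearance is held — but (n) sets (m) aside: (n) is triggered — a current Annual Registration is held. (o) is not triggered (the property is let privately without advertisement), so (n) stands. (e) remains available.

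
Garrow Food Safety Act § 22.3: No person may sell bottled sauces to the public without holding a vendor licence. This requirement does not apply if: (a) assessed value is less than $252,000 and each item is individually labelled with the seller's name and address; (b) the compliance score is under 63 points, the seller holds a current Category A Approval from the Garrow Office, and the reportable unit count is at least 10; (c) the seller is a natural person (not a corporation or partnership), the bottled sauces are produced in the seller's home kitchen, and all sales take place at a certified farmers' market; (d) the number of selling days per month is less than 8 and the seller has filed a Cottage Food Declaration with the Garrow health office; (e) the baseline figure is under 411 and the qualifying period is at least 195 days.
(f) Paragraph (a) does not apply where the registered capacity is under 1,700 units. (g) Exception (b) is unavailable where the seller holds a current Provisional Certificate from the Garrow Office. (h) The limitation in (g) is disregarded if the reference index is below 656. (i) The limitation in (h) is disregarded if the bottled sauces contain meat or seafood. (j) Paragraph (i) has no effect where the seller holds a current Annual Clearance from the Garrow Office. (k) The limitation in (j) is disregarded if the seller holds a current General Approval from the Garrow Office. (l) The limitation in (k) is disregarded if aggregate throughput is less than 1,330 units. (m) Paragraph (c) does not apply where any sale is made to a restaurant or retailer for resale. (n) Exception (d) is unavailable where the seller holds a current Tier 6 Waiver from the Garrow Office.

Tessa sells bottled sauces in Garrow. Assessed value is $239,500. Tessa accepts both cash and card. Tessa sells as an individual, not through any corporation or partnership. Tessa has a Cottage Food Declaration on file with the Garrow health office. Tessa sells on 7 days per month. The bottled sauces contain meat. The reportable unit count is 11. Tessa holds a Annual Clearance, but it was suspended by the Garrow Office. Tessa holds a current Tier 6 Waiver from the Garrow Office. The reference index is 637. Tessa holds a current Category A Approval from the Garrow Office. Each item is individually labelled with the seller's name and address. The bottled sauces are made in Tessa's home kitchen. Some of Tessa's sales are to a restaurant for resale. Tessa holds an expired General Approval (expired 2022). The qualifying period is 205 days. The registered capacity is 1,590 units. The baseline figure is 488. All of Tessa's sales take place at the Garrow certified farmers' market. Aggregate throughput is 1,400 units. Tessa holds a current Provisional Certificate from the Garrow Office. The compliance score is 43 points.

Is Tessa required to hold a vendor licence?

Exception (a)'s conditions are all satisfied: assessed value is $239,500, less than the $252,000 limit; items are individually labelled. But applying paragraph (f): (f) is triggered — the registered capacity is 1,590 units, under the 1,700 units limit. Exception (a) does not apply.
Exception (b): the compliance score is 43 points, under the 63 points limit; a current Category A Approval is held; the reportable unit count is 11, meeting the 10 threshold — every condition holds. But: (g) is triggered — a current Provisional Certificate is held. (h) applies (the reference index is 637, below the 656 limit), but is set aside by (i): (i) operates against (h): the bottled sauces contain meat. (j) is not triggered (no current Annual Clearance is held), so (i) stands. (b) is therefore removed.
Exception (c) is satisfied on its face — the seller is a natural person; the bottled sauces are home-kitchen produced; all sales are at a certified farmers' market. But applying paragraph (m): (m) is engaged — some sales are to a restaurant for resale. (c) is therefore removed.
Exception (d) is satisfied on its face — the number of selling days per month is 7, less than the 8 limit; a Cottage Food Declaration is on file. But: (n) operates against (d): a current Tier 6 Waiver is held. So (d) is unavailable.
Exception (e) does not apply: the baseline figure is 488, not under 411.
No exception is made out. Tessa falls within the general rule.

Yes — Tessa must hold a vendor licence.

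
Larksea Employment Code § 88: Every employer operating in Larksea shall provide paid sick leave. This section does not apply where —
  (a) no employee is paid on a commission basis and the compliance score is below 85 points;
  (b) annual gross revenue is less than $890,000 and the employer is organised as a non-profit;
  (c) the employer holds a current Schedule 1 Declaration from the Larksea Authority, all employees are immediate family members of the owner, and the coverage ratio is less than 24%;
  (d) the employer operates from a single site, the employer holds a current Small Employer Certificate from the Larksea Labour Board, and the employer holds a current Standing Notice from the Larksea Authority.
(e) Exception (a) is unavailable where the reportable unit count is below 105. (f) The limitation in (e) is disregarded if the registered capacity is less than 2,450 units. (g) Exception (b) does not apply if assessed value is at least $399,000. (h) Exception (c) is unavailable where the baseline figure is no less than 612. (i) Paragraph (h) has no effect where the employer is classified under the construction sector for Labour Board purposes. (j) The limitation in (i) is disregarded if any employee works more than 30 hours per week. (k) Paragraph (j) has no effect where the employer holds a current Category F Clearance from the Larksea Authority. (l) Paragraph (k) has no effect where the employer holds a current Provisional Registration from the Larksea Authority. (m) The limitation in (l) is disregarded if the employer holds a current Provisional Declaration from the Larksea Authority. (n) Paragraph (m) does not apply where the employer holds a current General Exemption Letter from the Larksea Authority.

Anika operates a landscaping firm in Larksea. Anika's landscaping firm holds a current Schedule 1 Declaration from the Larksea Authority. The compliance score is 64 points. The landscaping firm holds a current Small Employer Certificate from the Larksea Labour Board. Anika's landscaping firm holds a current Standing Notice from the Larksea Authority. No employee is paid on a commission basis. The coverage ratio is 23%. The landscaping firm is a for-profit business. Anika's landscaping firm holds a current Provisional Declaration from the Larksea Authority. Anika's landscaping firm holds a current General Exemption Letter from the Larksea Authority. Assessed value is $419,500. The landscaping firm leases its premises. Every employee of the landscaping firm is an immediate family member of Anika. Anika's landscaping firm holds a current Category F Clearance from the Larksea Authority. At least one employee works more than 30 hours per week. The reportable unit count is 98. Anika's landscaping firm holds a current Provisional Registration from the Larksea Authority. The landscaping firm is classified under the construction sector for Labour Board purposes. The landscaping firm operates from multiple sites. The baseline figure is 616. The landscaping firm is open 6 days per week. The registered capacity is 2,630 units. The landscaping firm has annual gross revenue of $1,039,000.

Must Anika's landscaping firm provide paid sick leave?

All of (a)'s requirements are met (no employee is paid on commission; the compliance score is 64 points, below the 85 points limit). However, paragraphs (e)–(f) must be considered: (e) operates against (a): the reportable unit count is 98, below the 105 limit. (f) is not triggered (the registered capacity is 2,630 units, not less than 2,450 units), so (e) stands. Exception (a) does not apply.
Exception (b) requires that annual gross revenue is less than $890,000; but annual gross revenue is $1,039,000, not less than $890,000, so (b) is unavailable.
All of (c)'s requirements are met (a current Schedule 1 Declaration is held; every employee is an immediate family member; the coverage ratio is 23%, less than the 24% limit). But: (h) operates — the baseline figure is 616, meeting the 612 threshold. (i) would limit (h) — the landscaping firm is classified under the construction sector — but (j) sets (i) aside: (j) operates against (i): at least one employee exceeds 30 hours/week. (k) applies (a current Category F Clearance is held), but is overridden by (l): (l) is triggered — a current Provisional Registration is held. (m) applies (a current Provisional Declaration is held), but is itself disapplied by (n): (n) operates against (m): a current General Exemption Letter is held. Exception (c) does not apply.
Exception (d) fails — the employer operates from multiple sites.
None of the exceptions is available; § 88 applies in full.

Yes — Anika's landscaping firm must provide paid sick leave.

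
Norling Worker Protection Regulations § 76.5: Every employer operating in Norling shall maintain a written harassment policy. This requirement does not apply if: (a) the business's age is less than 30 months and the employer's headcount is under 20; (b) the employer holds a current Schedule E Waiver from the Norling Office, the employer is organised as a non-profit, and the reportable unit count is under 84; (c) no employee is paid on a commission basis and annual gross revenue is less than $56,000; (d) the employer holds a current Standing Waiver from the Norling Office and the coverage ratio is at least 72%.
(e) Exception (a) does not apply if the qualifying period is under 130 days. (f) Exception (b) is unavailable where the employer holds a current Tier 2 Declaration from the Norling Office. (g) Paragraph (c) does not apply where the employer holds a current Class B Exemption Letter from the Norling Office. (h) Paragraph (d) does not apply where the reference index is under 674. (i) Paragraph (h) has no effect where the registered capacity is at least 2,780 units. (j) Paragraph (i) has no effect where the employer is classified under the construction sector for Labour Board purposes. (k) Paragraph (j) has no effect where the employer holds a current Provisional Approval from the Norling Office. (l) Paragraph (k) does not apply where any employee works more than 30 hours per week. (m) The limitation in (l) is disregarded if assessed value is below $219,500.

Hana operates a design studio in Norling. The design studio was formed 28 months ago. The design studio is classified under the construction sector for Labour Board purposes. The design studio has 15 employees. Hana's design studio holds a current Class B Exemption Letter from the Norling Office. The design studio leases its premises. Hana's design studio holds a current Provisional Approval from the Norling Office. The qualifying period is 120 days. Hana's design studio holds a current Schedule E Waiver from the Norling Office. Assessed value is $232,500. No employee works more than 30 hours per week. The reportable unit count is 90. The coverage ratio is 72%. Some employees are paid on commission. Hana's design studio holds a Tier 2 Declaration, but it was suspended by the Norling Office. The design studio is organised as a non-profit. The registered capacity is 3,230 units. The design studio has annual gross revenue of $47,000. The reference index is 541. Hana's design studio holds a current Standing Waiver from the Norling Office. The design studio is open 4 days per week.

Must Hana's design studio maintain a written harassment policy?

No — exception (d) applies; Hana's design studio is not required to maintain a written harassment policy.

All of (a)'s requirements are met (the business's age is 28 months, less than the 30 months limit; the employer's headcount is 15, under the 20 limit). But: (e) is triggered — the qualifying period is 120 days, under the 130 days limit. (a) is therefore removed.
Exception (b) requires that the reportable unit count is under 84; but the reportable unit count is 90, not under 84, so (b) is unavailable.
Exception (c) fails — some employees are paid on commission.
Exception (d)'s conditions are all satisfied: a current Standing Waiver is held; the coverage ratio is 72%, meeting the 72% threshold. Applying paragraphs (h)–(m): (h) operates (the reference index is 541, under the 674 limit), but is itself disapplied by (i): (i) applies — the registered capacity is 3,230 units, meeting the 2,780 units threshold. (j) is engaged (the design studio is classified under the construction sector), but yields to (k): (k) operates against (j): a current Provisional Approval is held. (l), which would lift (k), does not operate here — no employee exceeds 30 hours/week. So (d) applies.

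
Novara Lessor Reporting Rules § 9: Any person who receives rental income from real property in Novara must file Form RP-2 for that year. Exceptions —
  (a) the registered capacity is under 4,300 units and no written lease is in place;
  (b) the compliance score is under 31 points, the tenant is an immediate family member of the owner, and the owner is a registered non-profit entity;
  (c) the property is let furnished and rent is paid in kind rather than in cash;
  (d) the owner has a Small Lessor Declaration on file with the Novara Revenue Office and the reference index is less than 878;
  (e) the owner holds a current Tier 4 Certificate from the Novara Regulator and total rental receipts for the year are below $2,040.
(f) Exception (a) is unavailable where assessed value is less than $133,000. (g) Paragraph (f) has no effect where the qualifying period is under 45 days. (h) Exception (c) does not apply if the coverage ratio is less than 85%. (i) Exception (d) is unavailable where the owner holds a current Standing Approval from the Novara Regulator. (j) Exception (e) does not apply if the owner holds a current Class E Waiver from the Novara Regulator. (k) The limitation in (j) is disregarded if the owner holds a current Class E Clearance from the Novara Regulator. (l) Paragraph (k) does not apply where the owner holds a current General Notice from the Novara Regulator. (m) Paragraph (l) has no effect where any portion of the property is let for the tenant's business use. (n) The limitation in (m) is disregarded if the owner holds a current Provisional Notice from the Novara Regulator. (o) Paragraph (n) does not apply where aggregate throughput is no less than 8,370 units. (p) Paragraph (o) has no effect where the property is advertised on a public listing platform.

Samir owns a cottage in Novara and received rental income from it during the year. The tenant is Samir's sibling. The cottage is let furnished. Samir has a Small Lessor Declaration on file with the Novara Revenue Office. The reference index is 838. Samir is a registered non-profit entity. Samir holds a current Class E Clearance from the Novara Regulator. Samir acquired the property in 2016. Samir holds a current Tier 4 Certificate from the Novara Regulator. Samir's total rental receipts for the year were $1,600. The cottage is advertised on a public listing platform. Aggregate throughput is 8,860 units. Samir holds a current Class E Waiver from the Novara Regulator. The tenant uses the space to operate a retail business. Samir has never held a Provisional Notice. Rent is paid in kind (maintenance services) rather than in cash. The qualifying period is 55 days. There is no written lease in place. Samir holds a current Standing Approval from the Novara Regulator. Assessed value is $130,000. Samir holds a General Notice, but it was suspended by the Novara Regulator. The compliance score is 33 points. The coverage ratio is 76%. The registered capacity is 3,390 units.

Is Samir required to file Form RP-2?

Exception (a) is satisfied on its face — the registered capacity is 3,390 units, under the 4,300 units limit; there is no written lease. But: (f) operates — assessed value is $130,000, less than the $133,000 limit. (g) is inapplicable (the qualifying period is 55 days, not under 45 days), so (f) stands. Exception (a) does not apply.
Exception (b) requires that the compliance score is under 31 points; but the compliance score is 33 points, not under 31 points, so (b) is unavailable.
Exception (c)'s conditions are all satisfied: the property is let furnished; rent is paid in kind. Turning to paragraph (h): (h) applies — the coverage ratio is 76%, less than the 85% limit. Exception (c) does not apply.
All of (d)'s requirements are met (a Small Lessor Declaration is on file; the reference index is 838, less than the 878 limit). But applying paragraph (i): (i) operates against (d): a current Standing Approval is held. (d) is therefore removed.
Exception (e) is satisfied on its face — a current Tier 4 Certificate is held; total rental receipts for the year are $1,600, below the $2,040 limit. As to paragraphs (j)–(p): (j) would limit (e) — a current Class E Waiver is held — but (k) sets (j) aside: (k) operates against (j): a current Class E Clearance is held. (l) does not operate here (the General Notice is not current), so (k) stands. Exception (e) stands.

No — exception (e) applies; Samir is not required to file Form RP-2.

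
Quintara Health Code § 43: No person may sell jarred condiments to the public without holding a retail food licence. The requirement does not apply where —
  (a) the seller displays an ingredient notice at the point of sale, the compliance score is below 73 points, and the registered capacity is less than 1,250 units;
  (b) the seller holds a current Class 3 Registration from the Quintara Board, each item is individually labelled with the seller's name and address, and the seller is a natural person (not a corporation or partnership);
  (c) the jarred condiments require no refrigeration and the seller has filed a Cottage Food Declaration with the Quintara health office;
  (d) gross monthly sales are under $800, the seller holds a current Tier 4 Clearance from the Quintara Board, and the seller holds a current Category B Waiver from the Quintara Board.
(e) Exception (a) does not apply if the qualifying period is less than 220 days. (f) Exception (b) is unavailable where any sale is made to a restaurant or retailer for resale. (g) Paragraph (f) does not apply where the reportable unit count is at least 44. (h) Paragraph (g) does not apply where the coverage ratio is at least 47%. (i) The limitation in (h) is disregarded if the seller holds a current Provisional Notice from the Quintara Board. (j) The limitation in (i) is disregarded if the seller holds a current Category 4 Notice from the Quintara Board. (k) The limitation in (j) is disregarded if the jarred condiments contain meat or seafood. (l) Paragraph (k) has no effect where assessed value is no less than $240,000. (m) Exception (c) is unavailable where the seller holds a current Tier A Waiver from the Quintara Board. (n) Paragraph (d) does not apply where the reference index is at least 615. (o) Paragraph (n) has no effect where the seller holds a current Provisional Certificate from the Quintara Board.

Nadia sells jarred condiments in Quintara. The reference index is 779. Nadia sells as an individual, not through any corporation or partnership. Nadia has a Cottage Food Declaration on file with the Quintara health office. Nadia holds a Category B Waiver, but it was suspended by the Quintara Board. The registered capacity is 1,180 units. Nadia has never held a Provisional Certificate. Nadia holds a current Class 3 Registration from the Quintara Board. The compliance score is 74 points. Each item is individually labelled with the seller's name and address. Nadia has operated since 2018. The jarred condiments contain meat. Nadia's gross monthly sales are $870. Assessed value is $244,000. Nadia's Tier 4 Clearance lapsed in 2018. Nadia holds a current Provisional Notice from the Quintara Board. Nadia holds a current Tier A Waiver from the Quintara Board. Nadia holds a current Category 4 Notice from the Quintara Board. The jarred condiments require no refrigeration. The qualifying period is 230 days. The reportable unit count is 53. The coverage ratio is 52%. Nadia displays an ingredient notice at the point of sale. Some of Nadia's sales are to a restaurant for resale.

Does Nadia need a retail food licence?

Exception (a) requires that the compliance score is below 73 points; but the compliance score is 74 points, not below 73 points, so (a) is unavailable.
Exception (b)'s conditions are all satisfied: a current Class 3 Registration is held; items are individually labelled; the seller is a natural person. But applying paragraphs (f)–(l): (f) applies — some sales are to a restaurant for resale. (g) would limit (f) — the reportable unit count is 53, meeting the 44 threshold — but (h) sets (g) aside: (h) operates — the coverage ratio is 52%, meeting the 47% threshold. (i) would limit (h) — a current Provisional Notice is held — but (j) sets (i) aside: (j) operates against (i): a current Category 4 Notice is held. (k) is engaged (the jarred condiments contain meat), but yields to (l): (l) operates against (k): assessed value is $244,000, meeting the $240,000 threshold. (b) is therefore removed.
Exception (c): the jarred condiments are shelf-stable; a Cottage Food Declaration is on file — every condition holds. However, paragraph (m) must be considered: (m) operates against (c): a current Tier A Waiver is held. (c) is therefore removed.
Exception (d) fails — gross monthly sales are $870, not under $800.
No exception applies. The general rule governs.

Yes — Nadia must hold a retail food licence.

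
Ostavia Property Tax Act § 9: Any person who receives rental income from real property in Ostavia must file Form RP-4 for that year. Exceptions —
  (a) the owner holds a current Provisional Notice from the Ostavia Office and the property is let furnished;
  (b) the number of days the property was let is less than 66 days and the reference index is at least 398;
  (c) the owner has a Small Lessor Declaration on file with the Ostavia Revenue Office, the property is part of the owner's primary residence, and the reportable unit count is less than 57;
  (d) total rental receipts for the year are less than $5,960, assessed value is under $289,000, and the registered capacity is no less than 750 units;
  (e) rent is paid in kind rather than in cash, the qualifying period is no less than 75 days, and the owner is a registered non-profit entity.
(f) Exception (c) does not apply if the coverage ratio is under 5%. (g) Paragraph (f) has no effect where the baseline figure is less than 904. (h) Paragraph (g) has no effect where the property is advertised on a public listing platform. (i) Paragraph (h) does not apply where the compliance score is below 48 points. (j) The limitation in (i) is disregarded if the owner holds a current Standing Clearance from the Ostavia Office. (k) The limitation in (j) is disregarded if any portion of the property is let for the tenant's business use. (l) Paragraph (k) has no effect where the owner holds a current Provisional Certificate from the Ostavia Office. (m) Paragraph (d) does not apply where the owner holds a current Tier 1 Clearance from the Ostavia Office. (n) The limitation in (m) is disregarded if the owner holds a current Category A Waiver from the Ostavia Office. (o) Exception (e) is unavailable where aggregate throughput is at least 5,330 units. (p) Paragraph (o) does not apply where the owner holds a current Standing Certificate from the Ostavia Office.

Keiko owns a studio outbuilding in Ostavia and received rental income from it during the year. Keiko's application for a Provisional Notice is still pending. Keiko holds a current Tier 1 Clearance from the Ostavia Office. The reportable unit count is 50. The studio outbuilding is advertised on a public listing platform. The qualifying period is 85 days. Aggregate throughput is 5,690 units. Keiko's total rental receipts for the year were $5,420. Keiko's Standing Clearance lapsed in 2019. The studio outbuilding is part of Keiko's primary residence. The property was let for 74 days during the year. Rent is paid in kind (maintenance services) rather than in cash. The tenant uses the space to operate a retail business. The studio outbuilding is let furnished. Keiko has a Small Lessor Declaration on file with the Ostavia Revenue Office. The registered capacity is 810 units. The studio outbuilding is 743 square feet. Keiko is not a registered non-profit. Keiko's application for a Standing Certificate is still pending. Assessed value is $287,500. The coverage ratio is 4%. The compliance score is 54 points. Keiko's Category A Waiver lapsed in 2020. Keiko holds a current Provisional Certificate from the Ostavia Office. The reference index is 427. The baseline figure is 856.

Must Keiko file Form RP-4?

Exception (a) fails — the Provisional Notice is not current.
Exception (b) requires that the number of days the property was let is less than 66 days; but the number of days the property was let is 74 days, not less than 66 days, so (b) is unavailable.
Exception (c) is satisfied on its face — a Small Lessor Declaration is on file; the studio outbuilding is part of the primary residence; the reportable unit count is 50, less than the 57 limit. Turning to paragraphs (f)–(l): (f) is engaged — the coverage ratio is 4%, under the 5% limit. (g) would limit (f) — the baseline figure is 856, less than the 904 limit — but (h) sets (g) aside: (h) operates against (g): the property is publicly advertised. (i), which would lift (h), is inapplicable — the compliance score is 54 points, not below 48 points. So (c) is unavailable.
Exception (d): total rental receipts for the year are $5,420, less than the $5,960 limit; assessed value is $287,500, under the $289,000 limit; the registered capacity is 810 units, meeting the 750 units threshold — every condition holds. Turning to paragraphs (m)–(n): (m) operates against (d): a current Tier 1 Clearance is held. (n), which would lift (m), is not triggered — there is no Category A Waiver in force. So (d) is unavailable.
Exception (e) fails — Keiko is not a registered non-profit.
Every exception is unavailable, so the rule governs.

Yes — Keiko must file Form RP-4.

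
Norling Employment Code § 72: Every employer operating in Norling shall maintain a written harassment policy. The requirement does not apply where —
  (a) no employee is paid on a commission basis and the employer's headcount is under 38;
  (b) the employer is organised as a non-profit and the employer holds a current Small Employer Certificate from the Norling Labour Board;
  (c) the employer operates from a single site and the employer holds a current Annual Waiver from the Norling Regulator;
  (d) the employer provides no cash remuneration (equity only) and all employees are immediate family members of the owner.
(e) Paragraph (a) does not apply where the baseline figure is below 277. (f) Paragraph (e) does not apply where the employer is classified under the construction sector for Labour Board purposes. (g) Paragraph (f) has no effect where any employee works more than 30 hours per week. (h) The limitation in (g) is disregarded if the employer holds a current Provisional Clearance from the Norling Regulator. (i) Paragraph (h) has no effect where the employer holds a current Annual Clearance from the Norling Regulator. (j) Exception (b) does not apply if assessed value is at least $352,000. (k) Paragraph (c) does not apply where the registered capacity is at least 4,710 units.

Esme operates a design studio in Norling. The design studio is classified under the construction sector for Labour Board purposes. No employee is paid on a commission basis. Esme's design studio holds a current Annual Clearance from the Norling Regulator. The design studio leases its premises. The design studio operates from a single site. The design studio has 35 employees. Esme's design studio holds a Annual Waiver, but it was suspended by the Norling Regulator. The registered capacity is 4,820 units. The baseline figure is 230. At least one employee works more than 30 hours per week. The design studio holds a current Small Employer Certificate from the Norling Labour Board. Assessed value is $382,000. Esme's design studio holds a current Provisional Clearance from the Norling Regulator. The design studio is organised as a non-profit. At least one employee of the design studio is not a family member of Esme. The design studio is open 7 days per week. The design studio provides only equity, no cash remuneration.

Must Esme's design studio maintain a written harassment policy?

Exception (a) is satisfied on its face — no employee is paid on commission; the employer's headcount is 35, under the 38 limit. But applying paragraphs (e)–(i): (e) operates against (a): the baseline figure is 230, below the 277 limit. (f) is engaged (the design studio is classified under the construction sector), but is displaced by (g): (g) is engaged — at least one employee exceeds 30 hours/week. (h) would limit (g) — a current Provisional Clearance is held — but (i) sets (h) aside: (i) operates against (h): a current Annual Clearance is held. So (a) is unavailable.
Exception (b) is satisfied on its face — the employer is a non-profit; a current Small Employer Certificate is held. But applying paragraph (j): (j) operates against (b): assessed value is $382,000, meeting the $352,000 threshold. So (b) is unavailable.
Exception (c) does not apply: no current Annual Waiver is held.
Exception (d) fails — at least one employee is not a family member.
No exception applies. The general rule governs.

Yes — Esme's design studio must maintain a written harassment policy.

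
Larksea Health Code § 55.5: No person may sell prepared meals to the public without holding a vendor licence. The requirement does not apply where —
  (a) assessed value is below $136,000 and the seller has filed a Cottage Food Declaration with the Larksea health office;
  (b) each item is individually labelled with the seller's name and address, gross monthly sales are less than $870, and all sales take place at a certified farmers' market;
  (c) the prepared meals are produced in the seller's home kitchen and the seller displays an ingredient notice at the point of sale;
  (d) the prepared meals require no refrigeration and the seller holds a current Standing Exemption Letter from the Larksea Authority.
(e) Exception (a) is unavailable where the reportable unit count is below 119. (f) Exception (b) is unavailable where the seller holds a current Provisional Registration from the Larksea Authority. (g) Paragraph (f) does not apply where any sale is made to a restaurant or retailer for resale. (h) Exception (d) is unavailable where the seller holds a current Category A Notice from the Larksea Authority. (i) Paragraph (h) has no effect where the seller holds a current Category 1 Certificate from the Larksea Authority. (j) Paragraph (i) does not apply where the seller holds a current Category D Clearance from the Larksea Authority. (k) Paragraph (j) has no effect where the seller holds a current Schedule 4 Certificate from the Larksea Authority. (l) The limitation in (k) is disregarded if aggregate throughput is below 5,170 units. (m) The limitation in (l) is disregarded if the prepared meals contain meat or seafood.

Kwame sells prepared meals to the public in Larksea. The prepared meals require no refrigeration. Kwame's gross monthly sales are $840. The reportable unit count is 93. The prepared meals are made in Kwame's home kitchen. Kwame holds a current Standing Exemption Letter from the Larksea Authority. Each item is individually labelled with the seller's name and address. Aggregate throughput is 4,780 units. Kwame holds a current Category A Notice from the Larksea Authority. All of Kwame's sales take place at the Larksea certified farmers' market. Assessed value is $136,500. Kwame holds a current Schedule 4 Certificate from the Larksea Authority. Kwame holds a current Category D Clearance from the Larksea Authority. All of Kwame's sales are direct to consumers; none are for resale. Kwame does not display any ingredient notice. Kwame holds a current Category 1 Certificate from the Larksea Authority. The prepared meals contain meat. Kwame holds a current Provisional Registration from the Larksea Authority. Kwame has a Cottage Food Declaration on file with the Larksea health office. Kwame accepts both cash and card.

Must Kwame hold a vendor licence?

Exception (a) requires that assessed value is below $136,000; but assessed value is $136,500, not below $136,000, so (a) is unavailable.
Exception (b): items are individually labelled; gross monthly sales are $840, less than the $870 limit; all sales are at a certified farmers' market — every condition holds. But applying paragraphs (f)–(g): (f) operates against (b): a current Provisional Registration is held. (g), which would lift (f), is not engaged — no sales are for resale. Exception (b) does not apply.
Exception (c) requires that the seller displays an ingredient notice at the point of sale; but no ingredient notice is displayed, so (c) is unavailable.
Exception (d)'s conditions are all satisfied: the prepared meals are shelf-stable; a current Standing Exemption Letter is held. As to paragraphs (h)–(m): (h) would limit (d) — a current Category A Notice is held — but (i) sets (h) aside: (i) operates against (h): a current Category 1 Certificate is held. (j) would limit (i) — a current Category D Clearance is held — but (k) sets (j) aside: (k) operates against (j): a current Schedule 4 Certificate is held. (l) is triggered (aggregate throughput is 4,780 units, below the 5,170 units limit), but is set aside by (m): (m) operates against (l): the prepared meals contain meat. So (d) applies.

No — exception (d) applies; Kwame is not required to hold a vendor licence.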